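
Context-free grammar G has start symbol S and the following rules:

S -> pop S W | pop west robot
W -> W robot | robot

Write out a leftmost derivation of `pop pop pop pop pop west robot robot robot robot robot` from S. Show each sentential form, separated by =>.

S => pop S W   [S -> pop S W]
pop S W => pop pop S W W   [S -> pop S W]
pop pop S W W => pop pop pop S W W W   [S -> pop S W]
pop pop pop S W W W => pop pop pop pop S W W W W   [S -> pop S W]
pop pop pop pop S W W W W => pop pop pop pop pop west robot W W W W   [S -> pop west robot]
pop pop pop pop pop west robot W W W W => pop pop pop pop pop west robot robot W W W   [W -> robot]
pop pop pop pop pop west robot robot W W W => pop pop pop pop pop west robot robot robot W W   [W -> robot]
pop pop pop pop pop west robot robot robot W W => pop pop pop pop pop west robot robot robot robot W   [W -> robot]
pop pop pop pop pop west robot robot robot robot W => pop pop pop pop pop west robot robot robot robot robot   [W -> robot]

S => pop S W => pop pop S W W => pop pop pop S W W W => pop pop pop pop S W W W W => pop pop pop pop pop west robot W W W W => pop pop pop pop pop west robot robot W W W => pop pop pop pop pop west robot robot robot W W => pop pop pop pop pop west robot robot robot robot W => pop pop pop pop pop west robot robot robot robot robot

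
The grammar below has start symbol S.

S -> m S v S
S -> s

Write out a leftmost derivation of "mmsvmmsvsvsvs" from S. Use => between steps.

S => mSvS => mmSvSvS => mmsvSvS => mmsvmSvSvS => mmsvmmSvSvSvS => mmsvmmsvSvSvS => mmsvmmsvsvSvS => mmsvmmsvsvsvS => mmsvmmsvsvsvs

S => mSvS   [S -> m S v S]
mSvS => mmSvSvS   [S -> m S v S]
mmSvSvS => mmsvSvS   [S -> s]
mmsvSvS => mmsvmSvSvS   [S -> m S v S]
mmsvmSvSvS => mmsvmmSvSvSvS   [S -> m S v S]
mmsvmmSvSvSvS => mmsvmmsvSvSvS   [S -> s]
mmsvmmsvSvSvS => mmsvmmsvsvSvS   [S -> s]
mmsvmmsvsvSvS => mmsvmmsvsvsvS   [S -> s]
mmsvmmsvsvsvS => mmsvmmsvsvsvs   [S -> s]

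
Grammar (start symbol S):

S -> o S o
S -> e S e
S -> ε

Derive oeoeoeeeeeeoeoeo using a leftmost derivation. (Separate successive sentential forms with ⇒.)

S ⇒ oSo   [S -> o S o]
oSo ⇒ oeSeo   [S -> e S e]
oeSeo ⇒ oeoSoeo   [S -> o S o]
oeoSoeo ⇒ oeoeSeoeo   [S -> e S e]
oeoeSeoeo ⇒ oeoeoSoeoeo   [S -> o S o]
oeoeoSoeoeo ⇒ oeoeoeSeoeoeo   [S -> e S e]
oeoeoeSeoeoeo ⇒ oeoeoeeSeeoeoeo   [S -> e S e]
oeoeoeeSeeoeoeo ⇒ oeoeoeeeSeeeoeoeo   [S -> e S e]
oeoeoeeeSeeeoeoeo ⇒ oeoeoeeeeeeoeoeo   [S -> ε]

S⇒oSo⇒oeSeo⇒oeoSoeo⇒oeoeSeoeo⇒oeoeoSoeoeo⇒oeoeoeSeoeoeo⇒oeoeoeeSeeoeoeo⇒oeoeoeeeSeeeoeoeo⇒oeoeoeeeeeeoeoeo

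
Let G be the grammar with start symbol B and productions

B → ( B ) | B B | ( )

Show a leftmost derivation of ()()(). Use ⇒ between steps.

B⇒BB⇒BBB⇒()BB⇒()()B⇒()()()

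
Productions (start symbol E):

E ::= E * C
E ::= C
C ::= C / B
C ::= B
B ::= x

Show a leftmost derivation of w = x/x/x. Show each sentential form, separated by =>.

E => C   [E ::= C]
C => C/B   [C ::= C / B]
C/B => C/B/B   [C ::= C / B]
C/B/B => B/B/B   [C ::= B]
B/B/B => x/B/B   [B ::= x]
x/B/B => x/x/B   [B ::= x]
x/x/B => x/x/x   [B ::= x]

E => C => C/B => C/B/B => B/B/B => x/B/B => x/x/B => x/x/x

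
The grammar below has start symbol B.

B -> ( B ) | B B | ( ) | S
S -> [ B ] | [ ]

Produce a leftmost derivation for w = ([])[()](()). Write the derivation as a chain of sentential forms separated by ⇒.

B ⇒ BB ⇒ BBB ⇒ (B)BB ⇒ (S)BB ⇒ ([])BB ⇒ ([])SB ⇒ ([])[B]B ⇒ ([])[()]B ⇒ ([])[()](B) ⇒ ([])[()](())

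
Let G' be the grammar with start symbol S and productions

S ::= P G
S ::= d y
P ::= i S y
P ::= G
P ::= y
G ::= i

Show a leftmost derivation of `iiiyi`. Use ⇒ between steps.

S ⇒ PG ⇒ iSyG ⇒ iPGyG ⇒ iGGyG ⇒ iiGyG ⇒ iiiyG ⇒ iiiyi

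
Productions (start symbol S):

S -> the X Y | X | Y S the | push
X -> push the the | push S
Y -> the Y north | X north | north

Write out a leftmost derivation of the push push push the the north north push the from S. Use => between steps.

S => Y S the   [S -> Y S the]
Y S the => the Y north S the   [Y -> the Y north]
the Y north S the => the X north north S the   [Y -> X north]
the X north north S the => the push S north north S the   [X -> push S]
the push S north north S the => the push X north north S the   [S -> X]
the push X north north S the => the push push S north north S the   [X -> push S]
the push push S north north S the => the push push X north north S the   [S -> X]
the push push X north north S the => the push push push the the north north S the   [X -> push the the]
the push push push the the north north S the => the push push push the the north north push the   [S -> push]

S => Y S the => the Y north S the => the X north north S the => the push S north north S the => the push X north north S the => the push push S north north S the => the push push X north north S the => the push push push the the north north S the => the push push push the the north north push the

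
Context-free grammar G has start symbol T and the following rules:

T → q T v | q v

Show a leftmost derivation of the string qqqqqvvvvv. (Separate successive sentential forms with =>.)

T => qTv => qqTvv => qqqTvvv => qqqqTvvvv => qqqqqvvvvv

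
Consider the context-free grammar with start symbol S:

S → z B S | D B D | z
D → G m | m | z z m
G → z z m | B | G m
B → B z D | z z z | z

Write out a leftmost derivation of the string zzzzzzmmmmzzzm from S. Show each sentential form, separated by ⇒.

S ⇒ zBS ⇒ zzzzS ⇒ zzzzDBD ⇒ zzzzGmBD ⇒ zzzzGmmBD ⇒ zzzzGmmmBD ⇒ zzzzzzmmmmBD ⇒ zzzzzzmmmmzD ⇒ zzzzzzmmmmzzzm

S ⇒ zBS   [S → z B S]
zBS ⇒ zzzzS   [B → z z z]
zzzzS ⇒ zzzzDBD   [S → D B D]
zzzzDBD ⇒ zzzzGmBD   [D → G m]
zzzzGmBD ⇒ zzzzGmmBD   [G → G m]
zzzzGmmBD ⇒ zzzzGmmmBD   [G → G m]
zzzzGmmmBD ⇒ zzzzzzmmmmBD   [G → z z m]
zzzzzzmmmmBD ⇒ zzzzzzmmmmzD   [B → z]
zzzzzzmmmmzD ⇒ zzzzzzmmmmzzzm   [D → z z m]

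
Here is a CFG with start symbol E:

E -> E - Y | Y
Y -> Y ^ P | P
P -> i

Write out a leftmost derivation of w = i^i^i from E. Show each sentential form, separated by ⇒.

E ⇒ Y   [E -> Y]
Y ⇒ Y^P   [Y -> Y ^ P]
Y^P ⇒ Y^P^P   [Y -> Y ^ P]
Y^P^P ⇒ P^P^P   [Y -> P]
P^P^P ⇒ i^P^P   [P -> i]
i^P^P ⇒ i^i^P   [P -> i]
i^i^P ⇒ i^i^i   [P -> i]

E ⇒ Y ⇒ Y^P ⇒ Y^P^P ⇒ P^P^P ⇒ i^P^P ⇒ i^i^P ⇒ i^i^i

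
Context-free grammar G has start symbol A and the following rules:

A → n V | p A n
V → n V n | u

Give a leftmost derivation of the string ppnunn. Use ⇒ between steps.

A ⇒ pAn   [A → p A n]
pAn ⇒ ppAnn   [A → p A n]
ppAnn ⇒ ppnVnn   [A → n V]
ppnVnn ⇒ ppnunn   [V → u]

A⇒pAn⇒ppAnn⇒ppnVnn⇒ppnunn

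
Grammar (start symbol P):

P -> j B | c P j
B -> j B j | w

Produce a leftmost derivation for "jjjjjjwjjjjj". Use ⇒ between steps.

P ⇒ jB   [P -> j B]
jB ⇒ jjBj   [B -> j B j]
jjBj ⇒ jjjBjj   [B -> j B j]
jjjBjj ⇒ jjjjBjjj   [B -> j B j]
jjjjBjjj ⇒ jjjjjBjjjj   [B -> j B j]
jjjjjBjjjj ⇒ jjjjjjBjjjjj   [B -> j B j]
jjjjjjBjjjjj ⇒ jjjjjjwjjjjj   [B -> w]

P ⇒ jB ⇒ jjBj ⇒ jjjBjj ⇒ jjjjBjjj ⇒ jjjjjBjjjj ⇒ jjjjjjBjjjjj ⇒ jjjjjjwjjjjj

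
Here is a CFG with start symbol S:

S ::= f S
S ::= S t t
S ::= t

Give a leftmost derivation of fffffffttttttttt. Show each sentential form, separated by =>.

S => fS => ffS => fffS => fffStt => fffStttt => fffStttttt => fffStttttttt => ffffStttttttt => fffffStttttttt => ffffffStttttttt => fffffffStttttttt => fffffffttttttttt

S => fS   [S ::= f S]
fS => ffS   [S ::= f S]
ffS => fffS   [S ::= f S]
fffS => fffStt   [S ::= S t t]
fffStt => fffStttt   [S ::= S t t]
fffStttt => fffStttttt   [S ::= S t t]
fffStttttt => fffStttttttt   [S ::= S t t]
fffStttttttt => ffffStttttttt   [S ::= f S]
ffffStttttttt => fffffStttttttt   [S ::= f S]
fffffStttttttt => ffffffStttttttt   [S ::= f S]
ffffffStttttttt => fffffffStttttttt   [S ::= f S]
fffffffStttttttt => fffffffttttttttt   [S ::= t]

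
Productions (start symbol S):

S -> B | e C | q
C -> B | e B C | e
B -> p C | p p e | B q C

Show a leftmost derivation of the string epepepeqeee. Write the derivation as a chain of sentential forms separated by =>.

S => eC => eB => epC => epeBC => epepCC => epepeBCC => epepeBqCCC => epepepCqCCC => epepepeqCCC => epepepeqeCC => epepepeqeeC => epepepeqeee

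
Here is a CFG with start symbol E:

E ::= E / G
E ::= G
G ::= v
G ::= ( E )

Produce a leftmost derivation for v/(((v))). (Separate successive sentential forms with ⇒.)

E⇒E/G⇒G/G⇒v/G⇒v/(E)⇒v/(G)⇒v/((E))⇒v/((G))⇒v/(((E)))⇒v/(((G)))⇒v/(((v)))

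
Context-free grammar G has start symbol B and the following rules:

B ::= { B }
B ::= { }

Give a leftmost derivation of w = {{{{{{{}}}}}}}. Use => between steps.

B=>{B}=>{{B}}=>{{{B}}}=>{{{{B}}}}=>{{{{{B}}}}}=>{{{{{{B}}}}}}=>{{{{{{{}}}}}}}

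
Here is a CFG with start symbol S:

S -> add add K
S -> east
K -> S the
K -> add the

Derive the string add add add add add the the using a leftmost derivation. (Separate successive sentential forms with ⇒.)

S ⇒ add add K   [S -> add add K]
add add K ⇒ add add S the   [K -> S the]
add add S the ⇒ add add add add K the   [S -> add add K]
add add add add K the ⇒ add add add add add the the   [K -> add the]

S ⇒ add add K ⇒ add add S the ⇒ add add add add K the ⇒ add add add add add the the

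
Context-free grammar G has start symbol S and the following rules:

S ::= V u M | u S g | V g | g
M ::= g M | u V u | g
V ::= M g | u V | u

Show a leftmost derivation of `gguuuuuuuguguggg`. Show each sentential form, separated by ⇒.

S ⇒ VuM   [S ::= V u M]
VuM ⇒ MguM   [V ::= M g]
MguM ⇒ gMguM   [M ::= g M]
gMguM ⇒ ggMguM   [M ::= g M]
ggMguM ⇒ gguVuguM   [M ::= u V u]
gguVuguM ⇒ gguuVuguM   [V ::= u V]
gguuVuguM ⇒ gguuuVuguM   [V ::= u V]
gguuuVuguM ⇒ gguuuuVuguM   [V ::= u V]
gguuuuVuguM ⇒ gguuuuMguguM   [V ::= M g]
gguuuuMguguM ⇒ gguuuuuVuguguM   [M ::= u V u]
gguuuuuVuguguM ⇒ gguuuuuuuguguM   [V ::= u]
gguuuuuuuguguM ⇒ gguuuuuuugugugM   [M ::= g M]
gguuuuuuugugugM ⇒ gguuuuuuuguguggM   [M ::= g M]
gguuuuuuuguguggM ⇒ gguuuuuuuguguggg   [M ::= g]

S⇒VuM⇒MguM⇒gMguM⇒ggMguM⇒gguVuguM⇒gguuVuguM⇒gguuuVuguM⇒gguuuuVuguM⇒gguuuuMguguM⇒gguuuuuVuguguM⇒gguuuuuuuguguM⇒gguuuuuuugugugM⇒gguuuuuuuguguggM⇒gguuuuuuuguguggg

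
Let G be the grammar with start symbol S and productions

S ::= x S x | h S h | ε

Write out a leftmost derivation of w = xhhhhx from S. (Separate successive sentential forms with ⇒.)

S⇒xSx⇒xhShx⇒xhhShhx⇒xhhhhx

S ⇒ xSx   [S ::= x S x]
xSx ⇒ xhShx   [S ::= h S h]
xhShx ⇒ xhhShhx   [S ::= h S h]
xhhShhx ⇒ xhhhhx   [S ::= ε]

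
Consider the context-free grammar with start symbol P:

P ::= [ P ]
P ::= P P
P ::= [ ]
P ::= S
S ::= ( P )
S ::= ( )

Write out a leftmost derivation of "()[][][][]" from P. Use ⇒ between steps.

P ⇒ PP   [P ::= P P]
PP ⇒ PPP   [P ::= P P]
PPP ⇒ PPPP   [P ::= P P]
PPPP ⇒ SPPP   [P ::= S]
SPPP ⇒ ()PPP   [S ::= ( )]
()PPP ⇒ ()[]PP   [P ::= [ ]]
()[]PP ⇒ ()[]PPP   [P ::= P P]
()[]PPP ⇒ ()[][]PP   [P ::= [ ]]
()[][]PP ⇒ ()[][][]P   [P ::= [ ]]
()[][][]P ⇒ ()[][][][]   [P ::= [ ]]

P⇒PP⇒PPP⇒PPPP⇒SPPP⇒()PPP⇒()[]PP⇒()[]PPP⇒()[][]PP⇒()[][][]P⇒()[][][][]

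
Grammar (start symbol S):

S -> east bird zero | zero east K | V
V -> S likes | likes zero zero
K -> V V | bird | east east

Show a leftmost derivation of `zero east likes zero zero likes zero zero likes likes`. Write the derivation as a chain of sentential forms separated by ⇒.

S ⇒ zero east K ⇒ zero east V V ⇒ zero east likes zero zero V ⇒ zero east likes zero zero S likes ⇒ zero east likes zero zero V likes ⇒ zero east likes zero zero S likes likes ⇒ zero east likes zero zero V likes likes ⇒ zero east likes zero zero likes zero zero likes likes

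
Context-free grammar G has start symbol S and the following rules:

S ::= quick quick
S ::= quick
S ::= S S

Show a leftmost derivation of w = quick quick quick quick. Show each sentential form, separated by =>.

S => S S => quick S => quick S S => quick quick S => quick quick quick quick

S => S S   [S ::= S S]
S S => quick S   [S ::= quick]
quick S => quick S S   [S ::= S S]
quick S S => quick quick S   [S ::= quick]
quick quick S => quick quick quick quick   [S ::= quick quick]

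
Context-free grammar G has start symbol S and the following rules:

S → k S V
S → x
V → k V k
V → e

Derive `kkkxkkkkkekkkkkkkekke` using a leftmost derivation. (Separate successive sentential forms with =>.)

S => kSV => kkSVV => kkkSVVV => kkkxVVV => kkkxkVkVV => kkkxkkVkkVV => kkkxkkkVkkkVV => kkkxkkkkVkkkkVV => kkkxkkkkkVkkkkkVV => kkkxkkkkkekkkkkVV => kkkxkkkkkekkkkkkVkV => kkkxkkkkkekkkkkkkVkkV => kkkxkkkkkekkkkkkkekkV => kkkxkkkkkekkkkkkkekke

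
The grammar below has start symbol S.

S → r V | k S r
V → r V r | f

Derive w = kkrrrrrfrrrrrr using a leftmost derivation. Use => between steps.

S => kSr   [S → k S r]
kSr => kkSrr   [S → k S r]
kkSrr => kkrVrr   [S → r V]
kkrVrr => kkrrVrrr   [V → r V r]
kkrrVrrr => kkrrrVrrrr   [V → r V r]
kkrrrVrrrr => kkrrrrVrrrrr   [V → r V r]
kkrrrrVrrrrr => kkrrrrrVrrrrrr   [V → r V r]
kkrrrrrVrrrrrr => kkrrrrrfrrrrrr   [V → f]

S=>kSr=>kkSrr=>kkrVrr=>kkrrVrrr=>kkrrrVrrrr=>kkrrrrVrrrrr=>kkrrrrrVrrrrrr=>kkrrrrrfrrrrrr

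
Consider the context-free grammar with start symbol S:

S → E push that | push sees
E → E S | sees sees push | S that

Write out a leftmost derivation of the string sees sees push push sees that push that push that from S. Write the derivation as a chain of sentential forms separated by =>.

S => E push that   [S → E push that]
E push that => E S push that   [E → E S]
E S push that => sees sees push S push that   [E → sees sees push]
sees sees push S push that => sees sees push E push that push that   [S → E push that]
sees sees push E push that push that => sees sees push S that push that push that   [E → S that]
sees sees push S that push that push that => sees sees push push sees that push that push that   [S → push sees]

S => E push that => E S push that => sees sees push S push that => sees sees push E push that push that => sees sees push S that push that push that => sees sees push push sees that push that push that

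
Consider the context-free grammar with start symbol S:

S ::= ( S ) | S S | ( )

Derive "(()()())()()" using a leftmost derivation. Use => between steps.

S => SS   [S ::= S S]
SS => SSS   [S ::= S S]
SSS => (S)SS   [S ::= ( S )]
(S)SS => (SS)SS   [S ::= S S]
(SS)SS => (SSS)SS   [S ::= S S]
(SSS)SS => (()SS)SS   [S ::= ( )]
(()SS)SS => (()()S)SS   [S ::= ( )]
(()()S)SS => (()()())SS   [S ::= ( )]
(()()())SS => (()()())()S   [S ::= ( )]
(()()())()S => (()()())()()   [S ::= ( )]

S => SS => SSS => (S)SS => (SS)SS => (SSS)SS => (()SS)SS => (()()S)SS => (()()())SS => (()()())()S => (()()())()()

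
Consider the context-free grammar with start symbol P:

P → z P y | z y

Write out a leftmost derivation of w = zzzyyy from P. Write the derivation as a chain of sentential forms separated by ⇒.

P ⇒ zPy ⇒ zzPyy ⇒ zzzyyy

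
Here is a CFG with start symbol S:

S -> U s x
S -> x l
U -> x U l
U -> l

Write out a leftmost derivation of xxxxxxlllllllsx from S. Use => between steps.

S => Usx => xUlsx => xxUllsx => xxxUlllsx => xxxxUllllsx => xxxxxUlllllsx => xxxxxxUllllllsx => xxxxxxlllllllsx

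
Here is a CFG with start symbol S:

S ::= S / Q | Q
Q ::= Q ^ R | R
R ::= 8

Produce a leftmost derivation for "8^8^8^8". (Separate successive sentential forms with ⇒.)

S⇒Q⇒Q^R⇒Q^R^R⇒Q^R^R^R⇒R^R^R^R⇒8^R^R^R⇒8^8^R^R⇒8^8^8^R⇒8^8^8^8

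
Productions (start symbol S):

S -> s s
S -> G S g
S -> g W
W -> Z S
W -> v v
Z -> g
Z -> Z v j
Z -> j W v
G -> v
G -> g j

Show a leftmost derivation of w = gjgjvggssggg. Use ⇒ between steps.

S ⇒ GSg ⇒ gjSg ⇒ gjGSgg ⇒ gjgjSgg ⇒ gjgjGSggg ⇒ gjgjvSggg ⇒ gjgjvgWggg ⇒ gjgjvgZSggg ⇒ gjgjvggSggg ⇒ gjgjvggssggg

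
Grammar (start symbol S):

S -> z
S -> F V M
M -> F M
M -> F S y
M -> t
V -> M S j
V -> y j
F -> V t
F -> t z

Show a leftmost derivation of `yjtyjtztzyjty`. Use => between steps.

S => FVM => VtVM => yjtVM => yjtyjM => yjtyjFSy => yjtyjtzSy => yjtyjtzFVMy => yjtyjtztzVMy => yjtyjtztzyjMy => yjtyjtztzyjty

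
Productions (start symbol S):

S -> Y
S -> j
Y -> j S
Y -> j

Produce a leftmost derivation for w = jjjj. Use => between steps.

S => Y   [S -> Y]
Y => jS   [Y -> j S]
jS => jY   [S -> Y]
jY => jjS   [Y -> j S]
jjS => jjY   [S -> Y]
jjY => jjjS   [Y -> j S]
jjjS => jjjj   [S -> j]

S=>Y=>jS=>jY=>jjS=>jjY=>jjjS=>jjjj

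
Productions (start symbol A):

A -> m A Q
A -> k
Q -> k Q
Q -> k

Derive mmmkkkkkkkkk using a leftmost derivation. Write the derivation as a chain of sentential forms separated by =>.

A => mAQ   [A -> m A Q]
mAQ => mmAQQ   [A -> m A Q]
mmAQQ => mmmAQQQ   [A -> m A Q]
mmmAQQQ => mmmkQQQ   [A -> k]
mmmkQQQ => mmmkkQQQ   [Q -> k Q]
mmmkkQQQ => mmmkkkQQ   [Q -> k]
mmmkkkQQ => mmmkkkkQQ   [Q -> k Q]
mmmkkkkQQ => mmmkkkkkQQ   [Q -> k Q]
mmmkkkkkQQ => mmmkkkkkkQQ   [Q -> k Q]
mmmkkkkkkQQ => mmmkkkkkkkQ   [Q -> k]
mmmkkkkkkkQ => mmmkkkkkkkkQ   [Q -> k Q]
mmmkkkkkkkkQ => mmmkkkkkkkkk   [Q -> k]

A => mAQ => mmAQQ => mmmAQQQ => mmmkQQQ => mmmkkQQQ => mmmkkkQQ => mmmkkkkQQ => mmmkkkkkQQ => mmmkkkkkkQQ => mmmkkkkkkkQ => mmmkkkkkkkkQ => mmmkkkkkkkkk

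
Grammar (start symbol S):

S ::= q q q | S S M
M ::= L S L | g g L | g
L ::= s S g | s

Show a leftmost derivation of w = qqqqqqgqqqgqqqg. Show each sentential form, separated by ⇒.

S⇒SSM⇒SSMSM⇒SSMSMSM⇒qqqSMSMSM⇒qqqqqqMSMSM⇒qqqqqqgSMSM⇒qqqqqqgqqqMSM⇒qqqqqqgqqqgSM⇒qqqqqqgqqqgqqqM⇒qqqqqqgqqqgqqqg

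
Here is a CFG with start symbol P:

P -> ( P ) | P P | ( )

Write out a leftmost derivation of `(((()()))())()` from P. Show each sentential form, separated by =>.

P => PP => (P)P => (PP)P => ((P)P)P => (((P))P)P => (((PP))P)P => (((()P))P)P => (((()()))P)P => (((()()))())P => (((()()))())()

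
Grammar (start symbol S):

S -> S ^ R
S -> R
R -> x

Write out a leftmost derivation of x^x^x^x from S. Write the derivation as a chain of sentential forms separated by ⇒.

S ⇒ S^R ⇒ S^R^R ⇒ S^R^R^R ⇒ R^R^R^R ⇒ x^R^R^R ⇒ x^x^R^R ⇒ x^x^x^R ⇒ x^x^x^x

S ⇒ S^R   [S -> S ^ R]
S^R ⇒ S^R^R   [S -> S ^ R]
S^R^R ⇒ S^R^R^R   [S -> S ^ R]
S^R^R^R ⇒ R^R^R^R   [S -> R]
R^R^R^R ⇒ x^R^R^R   [R -> x]
x^R^R^R ⇒ x^x^R^R   [R -> x]
x^x^R^R ⇒ x^x^x^R   [R -> x]
x^x^x^R ⇒ x^x^x^x   [R -> x]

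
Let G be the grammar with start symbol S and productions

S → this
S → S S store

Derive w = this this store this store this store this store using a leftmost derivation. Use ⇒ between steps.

S ⇒ S S store ⇒ S S store S store ⇒ S S store S store S store ⇒ S S store S store S store S store ⇒ this S store S store S store S store ⇒ this this store S store S store S store ⇒ this this store this store S store S store ⇒ this this store this store this store S store ⇒ this this store this store this store this store

S ⇒ S S store   [S → S S store]
S S store ⇒ S S store S store   [S → S S store]
S S store S store ⇒ S S store S store S store   [S → S S store]
S S store S store S store ⇒ S S store S store S store S store   [S → S S store]
S S store S store S store S store ⇒ this S store S store S store S store   [S → this]
this S store S store S store S store ⇒ this this store S store S store S store   [S → this]
this this store S store S store S store ⇒ this this store this store S store S store   [S → this]
this this store this store S store S store ⇒ this this store this store this store S store   [S → this]
this this store this store this store S store ⇒ this this store this store this store this store   [S → this]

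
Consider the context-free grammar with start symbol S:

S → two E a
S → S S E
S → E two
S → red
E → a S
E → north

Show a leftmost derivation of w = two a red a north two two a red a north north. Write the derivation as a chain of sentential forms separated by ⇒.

S ⇒ S S E   [S → S S E]
S S E ⇒ two E a S E   [S → two E a]
two E a S E ⇒ two a S a S E   [E → a S]
two a S a S E ⇒ two a red a S E   [S → red]
two a red a S E ⇒ two a red a S S E E   [S → S S E]
two a red a S S E E ⇒ two a red a E two S E E   [S → E two]
two a red a E two S E E ⇒ two a red a north two S E E   [E → north]
two a red a north two S E E ⇒ two a red a north two two E a E E   [S → two E a]
two a red a north two two E a E E ⇒ two a red a north two two a S a E E   [E → a S]
two a red a north two two a S a E E ⇒ two a red a north two two a red a E E   [S → red]
two a red a north two two a red a E E ⇒ two a red a north two two a red a north E   [E → north]
two a red a north two two a red a north E ⇒ two a red a north two two a red a north north   [E → north]

S ⇒ S S E ⇒ two E a S E ⇒ two a S a S E ⇒ two a red a S E ⇒ two a red a S S E E ⇒ two a red a E two S E E ⇒ two a red a north two S E E ⇒ two a red a north two two E a E E ⇒ two a red a north two two a S a E E ⇒ two a red a north two two a red a E E ⇒ two a red a north two two a red a north E ⇒ two a red a north two two a red a north north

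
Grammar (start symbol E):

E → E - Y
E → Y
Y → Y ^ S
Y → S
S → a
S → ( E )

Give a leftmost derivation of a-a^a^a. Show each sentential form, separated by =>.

E => E-Y   [E → E - Y]
E-Y => Y-Y   [E → Y]
Y-Y => S-Y   [Y → S]
S-Y => a-Y   [S → a]
a-Y => a-Y^S   [Y → Y ^ S]
a-Y^S => a-Y^S^S   [Y → Y ^ S]
a-Y^S^S => a-S^S^S   [Y → S]
a-S^S^S => a-a^S^S   [S → a]
a-a^S^S => a-a^a^S   [S → a]
a-a^a^S => a-a^a^a   [S → a]

E => E-Y => Y-Y => S-Y => a-Y => a-Y^S => a-Y^S^S => a-S^S^S => a-a^S^S => a-a^a^S => a-a^a^a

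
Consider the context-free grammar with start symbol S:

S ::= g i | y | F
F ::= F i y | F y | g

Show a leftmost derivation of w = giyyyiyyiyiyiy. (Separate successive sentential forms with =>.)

S=>F=>Fiy=>Fiyiy=>Fiyiyiy=>Fyiyiyiy=>Fiyyiyiyiy=>Fyiyyiyiyiy=>Fyyiyyiyiyiy=>Fiyyyiyyiyiyiy=>giyyyiyyiyiyiy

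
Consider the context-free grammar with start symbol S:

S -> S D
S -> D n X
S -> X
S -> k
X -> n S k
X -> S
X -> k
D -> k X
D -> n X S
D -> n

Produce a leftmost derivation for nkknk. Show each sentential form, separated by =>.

S => DnX   [S -> D n X]
DnX => nXSnX   [D -> n X S]
nXSnX => nSSnX   [X -> S]
nSSnX => nkSnX   [S -> k]
nkSnX => nkknX   [S -> k]
nkknX => nkknk   [X -> k]

S=>DnX=>nXSnX=>nSSnX=>nkSnX=>nkknX=>nkknk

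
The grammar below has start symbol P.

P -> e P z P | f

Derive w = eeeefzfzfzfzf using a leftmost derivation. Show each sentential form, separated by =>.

P => ePzP => eePzPzP => eeePzPzPzP => eeeePzPzPzPzP => eeeefzPzPzPzP => eeeefzfzPzPzP => eeeefzfzfzPzP => eeeefzfzfzfzP => eeeefzfzfzfzf

P => ePzP   [P -> e P z P]
ePzP => eePzPzP   [P -> e P z P]
eePzPzP => eeePzPzPzP   [P -> e P z P]
eeePzPzPzP => eeeePzPzPzPzP   [P -> e P z P]
eeeePzPzPzPzP => eeeefzPzPzPzP   [P -> f]
eeeefzPzPzPzP => eeeefzfzPzPzP   [P -> f]
eeeefzfzPzPzP => eeeefzfzfzPzP   [P -> f]
eeeefzfzfzPzP => eeeefzfzfzfzP   [P -> f]
eeeefzfzfzfzP => eeeefzfzfzfzf   [P -> f]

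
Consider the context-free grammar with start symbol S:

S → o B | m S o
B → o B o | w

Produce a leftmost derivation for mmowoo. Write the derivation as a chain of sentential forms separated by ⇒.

S ⇒ mSo ⇒ mmSoo ⇒ mmoBoo ⇒ mmowoo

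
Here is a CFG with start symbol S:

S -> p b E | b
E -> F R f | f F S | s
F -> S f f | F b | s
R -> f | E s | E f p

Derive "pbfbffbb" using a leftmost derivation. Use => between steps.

S => pbE => pbfFS => pbfFbS => pbfSffbS => pbfbffbS => pbfbffbb

S => pbE   [S -> p b E]
pbE => pbfFS   [E -> f F S]
pbfFS => pbfFbS   [F -> F b]
pbfFbS => pbfSffbS   [F -> S f f]
pbfSffbS => pbfbffbS   [S -> b]
pbfbffbS => pbfbffbb   [S -> b]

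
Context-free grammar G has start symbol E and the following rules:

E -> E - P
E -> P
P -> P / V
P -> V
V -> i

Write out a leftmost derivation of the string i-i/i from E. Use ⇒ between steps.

E⇒E-P⇒P-P⇒V-P⇒i-P⇒i-P/V⇒i-V/V⇒i-i/V⇒i-i/i

E ⇒ E-P   [E -> E - P]
E-P ⇒ P-P   [E -> P]
P-P ⇒ V-P   [P -> V]
V-P ⇒ i-P   [V -> i]
i-P ⇒ i-P/V   [P -> P / V]
i-P/V ⇒ i-V/V   [P -> V]
i-V/V ⇒ i-i/V   [V -> i]
i-i/V ⇒ i-i/i   [V -> i]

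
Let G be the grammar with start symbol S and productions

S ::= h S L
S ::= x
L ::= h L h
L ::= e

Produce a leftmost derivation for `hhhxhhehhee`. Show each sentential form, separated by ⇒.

S⇒hSL⇒hhSLL⇒hhhSLLL⇒hhhxLLL⇒hhhxhLhLL⇒hhhxhhLhhLL⇒hhhxhhehhLL⇒hhhxhhehheL⇒hhhxhhehhee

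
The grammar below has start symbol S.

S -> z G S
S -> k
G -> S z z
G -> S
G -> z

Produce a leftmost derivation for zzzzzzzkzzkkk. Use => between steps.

S=>zGS=>zzS=>zzzGS=>zzzSS=>zzzzGSS=>zzzzzSS=>zzzzzzGSS=>zzzzzzSSS=>zzzzzzzGSSS=>zzzzzzzSzzSSS=>zzzzzzzkzzSSS=>zzzzzzzkzzkSS=>zzzzzzzkzzkkS=>zzzzzzzkzzkkk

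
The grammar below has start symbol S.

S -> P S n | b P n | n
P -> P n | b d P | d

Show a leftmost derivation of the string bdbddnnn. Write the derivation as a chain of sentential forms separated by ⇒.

S ⇒ PSn   [S -> P S n]
PSn ⇒ PnSn   [P -> P n]
PnSn ⇒ bdPnSn   [P -> b d P]
bdPnSn ⇒ bdbdPnSn   [P -> b d P]
bdbdPnSn ⇒ bdbddnSn   [P -> d]
bdbddnSn ⇒ bdbddnnn   [S -> n]

S⇒PSn⇒PnSn⇒bdPnSn⇒bdbdPnSn⇒bdbddnSn⇒bdbddnnn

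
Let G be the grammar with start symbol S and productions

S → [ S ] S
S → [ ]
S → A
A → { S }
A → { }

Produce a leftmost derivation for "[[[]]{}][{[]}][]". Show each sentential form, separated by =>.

S=>[S]S=>[[S]S]S=>[[[]]S]S=>[[[]]A]S=>[[[]]{}]S=>[[[]]{}][S]S=>[[[]]{}][A]S=>[[[]]{}][{S}]S=>[[[]]{}][{[]}]S=>[[[]]{}][{[]}][]

S => [S]S   [S → [ S ] S]
[S]S => [[S]S]S   [S → [ S ] S]
[[S]S]S => [[[]]S]S   [S → [ ]]
[[[]]S]S => [[[]]A]S   [S → A]
[[[]]A]S => [[[]]{}]S   [A → { }]
[[[]]{}]S => [[[]]{}][S]S   [S → [ S ] S]
[[[]]{}][S]S => [[[]]{}][A]S   [S → A]
[[[]]{}][A]S => [[[]]{}][{S}]S   [A → { S }]
[[[]]{}][{S}]S => [[[]]{}][{[]}]S   [S → [ ]]
[[[]]{}][{[]}]S => [[[]]{}][{[]}][]   [S → [ ]]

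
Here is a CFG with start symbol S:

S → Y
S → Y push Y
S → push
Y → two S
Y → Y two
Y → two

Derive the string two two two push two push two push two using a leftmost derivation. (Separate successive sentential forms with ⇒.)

S ⇒ Y push Y   [S → Y push Y]
Y push Y ⇒ two S push Y   [Y → two S]
two S push Y ⇒ two Y push Y push Y   [S → Y push Y]
two Y push Y push Y ⇒ two two S push Y push Y   [Y → two S]
two two S push Y push Y ⇒ two two Y push Y push Y push Y   [S → Y push Y]
two two Y push Y push Y push Y ⇒ two two two push Y push Y push Y   [Y → two]
two two two push Y push Y push Y ⇒ two two two push two push Y push Y   [Y → two]
two two two push two push Y push Y ⇒ two two two push two push two push Y   [Y → two]
two two two push two push two push Y ⇒ two two two push two push two push two   [Y → two]

S ⇒ Y push Y ⇒ two S push Y ⇒ two Y push Y push Y ⇒ two two S push Y push Y ⇒ two two Y push Y push Y push Y ⇒ two two two push Y push Y push Y ⇒ two two two push two push Y push Y ⇒ two two two push two push two push Y ⇒ two two two push two push two push two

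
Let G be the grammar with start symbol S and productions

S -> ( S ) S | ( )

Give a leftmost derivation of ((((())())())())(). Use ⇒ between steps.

S ⇒ (S)S ⇒ ((S)S)S ⇒ (((S)S)S)S ⇒ ((((S)S)S)S)S ⇒ ((((())S)S)S)S ⇒ ((((())())S)S)S ⇒ ((((())())())S)S ⇒ ((((())())())())S ⇒ ((((())())())())()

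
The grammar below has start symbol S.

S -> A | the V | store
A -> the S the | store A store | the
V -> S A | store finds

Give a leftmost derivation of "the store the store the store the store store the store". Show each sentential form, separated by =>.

S => the V => the S A => the A A => the store A store A => the store the S the store A => the store the A the store A => the store the store A store the store A => the store the store the store the store A => the store the store the store the store store A store => the store the store the store the store store the store

S => the V   [S -> the V]
the V => the S A   [V -> S A]
the S A => the A A   [S -> A]
the A A => the store A store A   [A -> store A store]
the store A store A => the store the S the store A   [A -> the S the]
the store the S the store A => the store the A the store A   [S -> A]
the store the A the store A => the store the store A store the store A   [A -> store A store]
the store the store A store the store A => the store the store the store the store A   [A -> the]
the store the store the store the store A => the store the store the store the store store A store   [A -> store A store]
the store the store the store the store store A store => the store the store the store the store store the store   [A -> the]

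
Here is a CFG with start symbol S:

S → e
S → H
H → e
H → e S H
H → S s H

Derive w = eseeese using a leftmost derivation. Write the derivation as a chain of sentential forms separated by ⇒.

S⇒H⇒SsH⇒esH⇒eseSH⇒eseeH⇒eseeSsH⇒eseeHsH⇒eseeesH⇒eseeese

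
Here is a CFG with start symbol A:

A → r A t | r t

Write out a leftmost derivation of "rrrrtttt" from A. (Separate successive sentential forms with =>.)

A => rAt => rrAtt => rrrAttt => rrrrtttt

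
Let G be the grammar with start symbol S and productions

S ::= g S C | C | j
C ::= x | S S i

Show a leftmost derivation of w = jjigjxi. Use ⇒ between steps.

S ⇒ C   [S ::= C]
C ⇒ SSi   [C ::= S S i]
SSi ⇒ CSi   [S ::= C]
CSi ⇒ SSiSi   [C ::= S S i]
SSiSi ⇒ jSiSi   [S ::= j]
jSiSi ⇒ jjiSi   [S ::= j]
jjiSi ⇒ jjigSCi   [S ::= g S C]
jjigSCi ⇒ jjigjCi   [S ::= j]
jjigjCi ⇒ jjigjxi   [C ::= x]

S ⇒ C ⇒ SSi ⇒ CSi ⇒ SSiSi ⇒ jSiSi ⇒ jjiSi ⇒ jjigSCi ⇒ jjigjCi ⇒ jjigjxi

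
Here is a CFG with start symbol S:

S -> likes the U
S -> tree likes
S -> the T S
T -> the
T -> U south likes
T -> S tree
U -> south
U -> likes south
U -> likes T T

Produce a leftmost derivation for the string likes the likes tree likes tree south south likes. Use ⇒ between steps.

S ⇒ likes the U   [S -> likes the U]
likes the U ⇒ likes the likes T T   [U -> likes T T]
likes the likes T T ⇒ likes the likes S tree T   [T -> S tree]
likes the likes S tree T ⇒ likes the likes tree likes tree T   [S -> tree likes]
likes the likes tree likes tree T ⇒ likes the likes tree likes tree U south likes   [T -> U south likes]
likes the likes tree likes tree U south likes ⇒ likes the likes tree likes tree south south likes   [U -> south]

S ⇒ likes the U ⇒ likes the likes T T ⇒ likes the likes S tree T ⇒ likes the likes tree likes tree T ⇒ likes the likes tree likes tree U south likes ⇒ likes the likes tree likes tree south south likes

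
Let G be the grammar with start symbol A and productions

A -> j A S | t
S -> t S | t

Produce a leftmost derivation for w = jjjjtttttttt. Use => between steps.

A => jAS   [A -> j A S]
jAS => jjASS   [A -> j A S]
jjASS => jjjASSS   [A -> j A S]
jjjASSS => jjjjASSSS   [A -> j A S]
jjjjASSSS => jjjjtSSSS   [A -> t]
jjjjtSSSS => jjjjttSSSS   [S -> t S]
jjjjttSSSS => jjjjtttSSSS   [S -> t S]
jjjjtttSSSS => jjjjttttSSSS   [S -> t S]
jjjjttttSSSS => jjjjtttttSSS   [S -> t]
jjjjtttttSSS => jjjjttttttSS   [S -> t]
jjjjttttttSS => jjjjtttttttS   [S -> t]
jjjjtttttttS => jjjjtttttttt   [S -> t]

A => jAS => jjASS => jjjASSS => jjjjASSSS => jjjjtSSSS => jjjjttSSSS => jjjjtttSSSS => jjjjttttSSSS => jjjjtttttSSS => jjjjttttttSS => jjjjtttttttS => jjjjtttttttt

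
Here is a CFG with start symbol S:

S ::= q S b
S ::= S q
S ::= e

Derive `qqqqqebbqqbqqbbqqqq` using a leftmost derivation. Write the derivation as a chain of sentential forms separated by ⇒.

S ⇒ Sq   [S ::= S q]
Sq ⇒ Sqq   [S ::= S q]
Sqq ⇒ Sqqq   [S ::= S q]
Sqqq ⇒ Sqqqq   [S ::= S q]
Sqqqq ⇒ qSbqqqq   [S ::= q S b]
qSbqqqq ⇒ qqSbbqqqq   [S ::= q S b]
qqSbbqqqq ⇒ qqSqbbqqqq   [S ::= S q]
qqSqbbqqqq ⇒ qqSqqbbqqqq   [S ::= S q]
qqSqqbbqqqq ⇒ qqqSbqqbbqqqq   [S ::= q S b]
qqqSbqqbbqqqq ⇒ qqqSqbqqbbqqqq   [S ::= S q]
qqqSqbqqbbqqqq ⇒ qqqSqqbqqbbqqqq   [S ::= S q]
qqqSqqbqqbbqqqq ⇒ qqqqSbqqbqqbbqqqq   [S ::= q S b]
qqqqSbqqbqqbbqqqq ⇒ qqqqqSbbqqbqqbbqqqq   [S ::= q S b]
qqqqqSbbqqbqqbbqqqq ⇒ qqqqqebbqqbqqbbqqqq   [S ::= e]

S ⇒ Sq ⇒ Sqq ⇒ Sqqq ⇒ Sqqqq ⇒ qSbqqqq ⇒ qqSbbqqqq ⇒ qqSqbbqqqq ⇒ qqSqqbbqqqq ⇒ qqqSbqqbbqqqq ⇒ qqqSqbqqbbqqqq ⇒ qqqSqqbqqbbqqqq ⇒ qqqqSbqqbqqbbqqqq ⇒ qqqqqSbbqqbqqbbqqqq ⇒ qqqqqebbqqbqqbbqqqq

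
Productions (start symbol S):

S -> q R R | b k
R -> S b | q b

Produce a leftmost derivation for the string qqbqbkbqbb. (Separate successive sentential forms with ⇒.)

S ⇒ qRR   [S -> q R R]
qRR ⇒ qqbR   [R -> q b]
qqbR ⇒ qqbSb   [R -> S b]
qqbSb ⇒ qqbqRRb   [S -> q R R]
qqbqRRb ⇒ qqbqSbRb   [R -> S b]
qqbqSbRb ⇒ qqbqbkbRb   [S -> b k]
qqbqbkbRb ⇒ qqbqbkbqbb   [R -> q b]

S ⇒ qRR ⇒ qqbR ⇒ qqbSb ⇒ qqbqRRb ⇒ qqbqSbRb ⇒ qqbqbkbRb ⇒ qqbqbkbqbb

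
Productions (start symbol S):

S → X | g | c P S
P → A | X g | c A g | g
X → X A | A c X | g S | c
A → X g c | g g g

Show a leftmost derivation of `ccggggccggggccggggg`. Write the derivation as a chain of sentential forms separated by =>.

S=>cPS=>ccAgS=>ccggggS=>ccggggcPS=>ccggggccAgS=>ccggggccggggS=>ccggggccggggcPS=>ccggggccggggccAgS=>ccggggccggggccggggS=>ccggggccggggccggggg

S => cPS   [S → c P S]
cPS => ccAgS   [P → c A g]
ccAgS => ccggggS   [A → g g g]
ccggggS => ccggggcPS   [S → c P S]
ccggggcPS => ccggggccAgS   [P → c A g]
ccggggccAgS => ccggggccggggS   [A → g g g]
ccggggccggggS => ccggggccggggcPS   [S → c P S]
ccggggccggggcPS => ccggggccggggccAgS   [P → c A g]
ccggggccggggccAgS => ccggggccggggccggggS   [A → g g g]
ccggggccggggccggggS => ccggggccggggccggggg   [S → g]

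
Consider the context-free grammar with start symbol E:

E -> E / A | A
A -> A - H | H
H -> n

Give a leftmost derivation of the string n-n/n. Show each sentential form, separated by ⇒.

E ⇒ E/A ⇒ A/A ⇒ A-H/A ⇒ H-H/A ⇒ n-H/A ⇒ n-n/A ⇒ n-n/H ⇒ n-n/n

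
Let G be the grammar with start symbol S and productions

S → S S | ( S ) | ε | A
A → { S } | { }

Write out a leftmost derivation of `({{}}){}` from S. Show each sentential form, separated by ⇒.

S ⇒ SS ⇒ (S)S ⇒ (A)S ⇒ ({S})S ⇒ ({A})S ⇒ ({{}})S ⇒ ({{}})SS ⇒ ({{}})AS ⇒ ({{}}){}S ⇒ ({{}}){}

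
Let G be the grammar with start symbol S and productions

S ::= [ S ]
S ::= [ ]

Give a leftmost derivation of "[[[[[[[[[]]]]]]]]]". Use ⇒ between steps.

S ⇒ [S]   [S ::= [ S ]]
[S] ⇒ [[S]]   [S ::= [ S ]]
[[S]] ⇒ [[[S]]]   [S ::= [ S ]]
[[[S]]] ⇒ [[[[S]]]]   [S ::= [ S ]]
[[[[S]]]] ⇒ [[[[[S]]]]]   [S ::= [ S ]]
[[[[[S]]]]] ⇒ [[[[[[S]]]]]]   [S ::= [ S ]]
[[[[[[S]]]]]] ⇒ [[[[[[[S]]]]]]]   [S ::= [ S ]]
[[[[[[[S]]]]]]] ⇒ [[[[[[[[S]]]]]]]]   [S ::= [ S ]]
[[[[[[[[S]]]]]]]] ⇒ [[[[[[[[[]]]]]]]]]   [S ::= [ ]]

S⇒[S]⇒[[S]]⇒[[[S]]]⇒[[[[S]]]]⇒[[[[[S]]]]]⇒[[[[[[S]]]]]]⇒[[[[[[[S]]]]]]]⇒[[[[[[[[S]]]]]]]]⇒[[[[[[[[[]]]]]]]]]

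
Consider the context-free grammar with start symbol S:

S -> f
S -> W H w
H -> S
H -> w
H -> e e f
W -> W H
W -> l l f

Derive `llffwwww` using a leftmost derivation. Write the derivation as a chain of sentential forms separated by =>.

S => WHw => WHHw => WHHHw => WHHHHw => llfHHHHw => llfSHHHw => llffHHHw => llffwHHw => llffwwHw => llffwwww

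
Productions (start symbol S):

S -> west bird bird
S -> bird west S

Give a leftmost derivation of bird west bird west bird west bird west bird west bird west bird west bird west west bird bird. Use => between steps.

S => bird west S => bird west bird west S => bird west bird west bird west S => bird west bird west bird west bird west S => bird west bird west bird west bird west bird west S => bird west bird west bird west bird west bird west bird west S => bird west bird west bird west bird west bird west bird west bird west S => bird west bird west bird west bird west bird west bird west bird west bird west S => bird west bird west bird west bird west bird west bird west bird west bird west west bird bird

S => bird west S   [S -> bird west S]
bird west S => bird west bird west S   [S -> bird west S]
bird west bird west S => bird west bird west bird west S   [S -> bird west S]
bird west bird west bird west S => bird west bird west bird west bird west S   [S -> bird west S]
bird west bird west bird west bird west S => bird west bird west bird west bird west bird west S   [S -> bird west S]
bird west bird west bird west bird west bird west S => bird west bird west bird west bird west bird west bird west S   [S -> bird west S]
bird west bird west bird west bird west bird west bird west S => bird west bird west bird west bird west bird west bird west bird west S   [S -> bird west S]
bird west bird west bird west bird west bird west bird west bird west S => bird west bird west bird west bird west bird west bird west bird west bird west S   [S -> bird west S]
bird west bird west bird west bird west bird west bird west bird west bird west S => bird west bird west bird west bird west bird west bird west bird west bird west west bird bird   [S -> west bird bird]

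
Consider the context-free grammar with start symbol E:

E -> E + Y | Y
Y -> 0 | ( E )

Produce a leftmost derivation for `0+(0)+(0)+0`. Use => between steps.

E => E+Y => E+Y+Y => E+Y+Y+Y => Y+Y+Y+Y => 0+Y+Y+Y => 0+(E)+Y+Y => 0+(Y)+Y+Y => 0+(0)+Y+Y => 0+(0)+(E)+Y => 0+(0)+(Y)+Y => 0+(0)+(0)+Y => 0+(0)+(0)+0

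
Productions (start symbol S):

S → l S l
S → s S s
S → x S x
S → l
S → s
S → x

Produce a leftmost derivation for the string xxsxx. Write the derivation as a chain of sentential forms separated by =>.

S => xSx => xxSxx => xxsxx

S => xSx   [S → x S x]
xSx => xxSxx   [S → x S x]
xxSxx => xxsxx   [S → s]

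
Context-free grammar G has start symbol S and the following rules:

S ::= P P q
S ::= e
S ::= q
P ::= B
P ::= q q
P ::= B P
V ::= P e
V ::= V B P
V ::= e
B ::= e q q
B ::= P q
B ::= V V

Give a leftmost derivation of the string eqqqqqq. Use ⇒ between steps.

S ⇒ PPq   [S ::= P P q]
PPq ⇒ BPq   [P ::= B]
BPq ⇒ PqPq   [B ::= P q]
PqPq ⇒ BqPq   [P ::= B]
BqPq ⇒ eqqqPq   [B ::= e q q]
eqqqPq ⇒ eqqqqqq   [P ::= q q]

S⇒PPq⇒BPq⇒PqPq⇒BqPq⇒eqqqPq⇒eqqqqqq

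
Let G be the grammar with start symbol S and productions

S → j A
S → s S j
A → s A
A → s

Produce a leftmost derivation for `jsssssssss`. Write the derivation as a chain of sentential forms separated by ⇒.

S ⇒ jA   [S → j A]
jA ⇒ jsA   [A → s A]
jsA ⇒ jssA   [A → s A]
jssA ⇒ jsssA   [A → s A]
jsssA ⇒ jssssA   [A → s A]
jssssA ⇒ jsssssA   [A → s A]
jsssssA ⇒ jssssssA   [A → s A]
jssssssA ⇒ jsssssssA   [A → s A]
jsssssssA ⇒ jssssssssA   [A → s A]
jssssssssA ⇒ jsssssssss   [A → s]

S ⇒ jA ⇒ jsA ⇒ jssA ⇒ jsssA ⇒ jssssA ⇒ jsssssA ⇒ jssssssA ⇒ jsssssssA ⇒ jssssssssA ⇒ jsssssssss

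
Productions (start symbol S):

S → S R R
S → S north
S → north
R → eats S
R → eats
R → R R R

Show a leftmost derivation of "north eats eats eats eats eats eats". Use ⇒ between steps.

S ⇒ S R R ⇒ north R R ⇒ north R R R R ⇒ north R R R R R R ⇒ north eats R R R R R ⇒ north eats eats R R R R ⇒ north eats eats eats R R R ⇒ north eats eats eats eats R R ⇒ north eats eats eats eats eats R ⇒ north eats eats eats eats eats eats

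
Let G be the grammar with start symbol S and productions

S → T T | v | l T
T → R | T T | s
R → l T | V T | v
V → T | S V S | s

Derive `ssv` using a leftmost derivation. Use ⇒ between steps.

S ⇒ TT ⇒ RT ⇒ VTT ⇒ TTT ⇒ sTT ⇒ ssT ⇒ ssR ⇒ ssv

S ⇒ TT   [S → T T]
TT ⇒ RT   [T → R]
RT ⇒ VTT   [R → V T]
VTT ⇒ TTT   [V → T]
TTT ⇒ sTT   [T → s]
sTT ⇒ ssT   [T → s]
ssT ⇒ ssR   [T → R]
ssR ⇒ ssv   [R → v]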